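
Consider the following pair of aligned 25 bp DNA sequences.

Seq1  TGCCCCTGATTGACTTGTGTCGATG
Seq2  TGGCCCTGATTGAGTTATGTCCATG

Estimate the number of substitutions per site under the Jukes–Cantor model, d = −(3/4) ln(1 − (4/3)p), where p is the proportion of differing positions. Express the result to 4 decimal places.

Differing sites — 3:C/G; 14:C/G; 17:G/A; 22:G/C.
p = 4/25 = 0.160000.
d = −0.75 · ln(1 − (4/3)·0.160000) = −0.75 · ln(0.786667) = −0.75 · (-0.239950) = 0.1800.

0.1800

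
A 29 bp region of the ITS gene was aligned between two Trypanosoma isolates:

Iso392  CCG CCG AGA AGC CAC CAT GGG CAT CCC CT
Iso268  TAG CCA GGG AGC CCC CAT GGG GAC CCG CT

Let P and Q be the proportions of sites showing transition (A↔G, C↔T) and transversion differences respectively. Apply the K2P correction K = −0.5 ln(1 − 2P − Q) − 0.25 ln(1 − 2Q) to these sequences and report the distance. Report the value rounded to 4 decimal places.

0.4103

The sequences differ at positions 1 (C/T, transition), 2 (C/A, transversion), 6 (G/A, transition), 7 (A/G, transition), 9 (A/G, transition), 14 (A/C, transversion), 22 (C/G, transversion), 24 (T/C, transition), 27 (C/G, transversion).
Of the 9 differences, 5 transitions and 4 transversions over 29 sites: P = 5/29 = 0.172414, Q = 4/29 = 0.137931.
d = −0.5·ln(0.517241) − 0.25·ln(0.724138) = −0.5·(-0.659246) − 0.25·(-0.322773) = 0.4103.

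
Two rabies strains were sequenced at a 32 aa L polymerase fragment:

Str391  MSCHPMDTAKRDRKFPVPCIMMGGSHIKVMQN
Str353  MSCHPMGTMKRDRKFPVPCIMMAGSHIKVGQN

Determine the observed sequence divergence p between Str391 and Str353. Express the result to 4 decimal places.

The sequences differ at positions 7 (D/G), 9 (A/M), 23 (G/A), 30 (M/G).
There are 4 differences over 32 sites, so p = 4/32 = 0.1250.

0.1250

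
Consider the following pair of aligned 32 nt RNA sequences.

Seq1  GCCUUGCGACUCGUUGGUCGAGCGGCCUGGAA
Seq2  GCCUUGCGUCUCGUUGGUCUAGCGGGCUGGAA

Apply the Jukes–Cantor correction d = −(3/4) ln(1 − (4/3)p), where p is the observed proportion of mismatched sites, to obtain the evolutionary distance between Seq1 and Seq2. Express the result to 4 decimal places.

Mismatches occur at site 9 (A↔U), site 20 (G↔U), site 26 (C↔G).
p = 3/32 = 0.093750.
d = −0.75 · ln(1 − (4/3)·0.093750) = −0.75 · ln(0.875000) = −0.75 · (-0.133531) = 0.1001.

0.1001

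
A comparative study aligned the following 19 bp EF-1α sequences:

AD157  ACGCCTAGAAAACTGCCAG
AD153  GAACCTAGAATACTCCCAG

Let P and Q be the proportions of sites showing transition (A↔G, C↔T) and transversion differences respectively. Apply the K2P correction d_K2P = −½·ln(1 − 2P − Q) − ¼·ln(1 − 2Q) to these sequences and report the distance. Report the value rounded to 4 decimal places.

0.3246

Differing sites — 1:A/G (Ti); 2:C/A (Tv); 3:G/A (Ti); 11:A/T (Tv); 15:G/C (Tv).
Of the 5 differences, 2 transitions and 3 transversions over 19 sites: P = 2/19 = 0.105263, Q = 3/19 = 0.157895.
d = −0.5·ln(0.631579) − 0.25·ln(0.684210) = −0.5·(-0.459532) − 0.25·(-0.379490) = 0.3246.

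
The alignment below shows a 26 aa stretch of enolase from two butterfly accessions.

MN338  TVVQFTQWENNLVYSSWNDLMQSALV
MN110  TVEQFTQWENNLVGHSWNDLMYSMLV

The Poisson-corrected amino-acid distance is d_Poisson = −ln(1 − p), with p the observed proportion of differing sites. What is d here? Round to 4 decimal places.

Differing sites — 3:V/E; 14:Y/G; 15:S/H; 22:Q/Y; 24:A/M.
p = 5/26 = 0.192308.
d = −ln(1 − 0.192308) = −ln(0.807692) = 0.2136.

0.2136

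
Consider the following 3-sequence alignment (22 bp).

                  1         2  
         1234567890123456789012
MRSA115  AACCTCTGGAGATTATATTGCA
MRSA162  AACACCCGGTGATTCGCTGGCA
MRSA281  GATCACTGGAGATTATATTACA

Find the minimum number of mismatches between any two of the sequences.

Pairwise Hamming distances:
  MRSA115 vs MRSA162: 8
  MRSA115 vs MRSA281: 4
  MRSA162 vs MRSA281: 11
The smallest is 4, between MRSA115 and MRSA281.

4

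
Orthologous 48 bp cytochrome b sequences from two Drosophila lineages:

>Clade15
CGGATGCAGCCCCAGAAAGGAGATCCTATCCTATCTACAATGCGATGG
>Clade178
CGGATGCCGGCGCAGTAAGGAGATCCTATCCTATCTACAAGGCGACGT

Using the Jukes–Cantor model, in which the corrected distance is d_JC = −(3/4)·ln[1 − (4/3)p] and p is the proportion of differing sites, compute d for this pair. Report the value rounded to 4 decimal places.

The sequences differ at positions 8 (A/C), 10 (C/G), 12 (C/G), 16 (A/T), 41 (T/G), 46 (T/C), 48 (G/T).
p = 7/48 = 0.145833.
d = −0.75 · ln(1 − (4/3)·0.145833) = −0.75 · ln(0.805556) = −0.75 · (-0.216223) = 0.1622.

0.1622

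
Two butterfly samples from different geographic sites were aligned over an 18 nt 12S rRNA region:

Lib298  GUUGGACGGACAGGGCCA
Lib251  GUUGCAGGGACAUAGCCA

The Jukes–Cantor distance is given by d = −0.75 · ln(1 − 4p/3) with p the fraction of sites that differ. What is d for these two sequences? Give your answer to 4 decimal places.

The sequences differ at positions 5 (G/C), 7 (C/G), 13 (G/U), 14 (G/A).
p = 4/18 = 0.222222.
d = −0.75 · ln(1 − (4/3)·0.222222) = −0.75 · ln(0.703704) = −0.75 · (-0.351397) = 0.2635.

0.2635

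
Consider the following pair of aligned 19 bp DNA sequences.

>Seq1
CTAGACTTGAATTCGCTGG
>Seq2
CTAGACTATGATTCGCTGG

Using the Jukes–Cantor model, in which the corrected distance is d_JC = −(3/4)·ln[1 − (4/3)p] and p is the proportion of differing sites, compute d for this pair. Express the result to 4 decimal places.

Mismatches occur at site 8 (T↔A), site 9 (G↔T), site 10 (A↔G).
p = 3/19 = 0.157895.
d = −0.75 · ln(1 − (4/3)·0.157895) = −0.75 · ln(0.789473) = −0.75 · (-0.236390) = 0.1773.

0.1773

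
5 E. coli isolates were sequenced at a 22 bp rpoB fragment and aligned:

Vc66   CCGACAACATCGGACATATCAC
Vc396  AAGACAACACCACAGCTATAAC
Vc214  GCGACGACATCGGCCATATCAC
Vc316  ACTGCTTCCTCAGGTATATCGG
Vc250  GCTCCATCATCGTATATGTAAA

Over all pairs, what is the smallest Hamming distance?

3

Pairwise Hamming distances:
  Vc66 vs Vc396: 8
  Vc66 vs Vc214: 3
  Vc66 vs Vc316: 11
  Vc66 vs Vc250: 9
  Vc396 vs Vc214: 10
  Vc396 vs Vc316: 14
  Vc396 vs Vc250: 12
  Vc214 vs Vc316: 11
  Vc214 vs Vc250: 10
  Vc316 vs Vc250: 11
The smallest is 3, between Vc66 and Vc214.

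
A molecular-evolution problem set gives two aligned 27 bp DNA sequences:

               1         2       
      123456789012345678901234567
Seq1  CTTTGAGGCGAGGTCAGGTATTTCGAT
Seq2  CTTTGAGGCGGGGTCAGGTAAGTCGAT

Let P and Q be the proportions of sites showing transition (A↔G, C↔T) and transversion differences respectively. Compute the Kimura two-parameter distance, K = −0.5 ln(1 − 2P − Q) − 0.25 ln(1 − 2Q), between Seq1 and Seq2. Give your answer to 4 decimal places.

The sequences differ at positions 11 (A/G, transition), 21 (T/A, transversion), 22 (T/G, transversion).
Of the 3 differences, 1 transition and 2 transversions over 27 sites: P = 1/27 = 0.037037, Q = 2/27 = 0.074074.
d = −0.5·ln(0.851852) − 0.25·ln(0.851852) = −0.5·(-0.160342) − 0.25·(-0.160342) = 0.1203.

0.1203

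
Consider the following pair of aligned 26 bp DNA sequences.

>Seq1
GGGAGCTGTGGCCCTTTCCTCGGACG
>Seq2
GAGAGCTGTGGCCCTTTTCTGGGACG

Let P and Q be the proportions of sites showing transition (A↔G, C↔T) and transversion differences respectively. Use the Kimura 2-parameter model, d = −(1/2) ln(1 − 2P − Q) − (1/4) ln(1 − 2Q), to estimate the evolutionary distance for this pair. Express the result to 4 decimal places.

0.1268

Mismatches occur at site 2 (G→A, transition), site 18 (C→T, transition), site 21 (C→G, transversion).
Of the 3 differences, 2 transitions and 1 transversion over 26 sites: P = 2/26 = 0.076923, Q = 1/26 = 0.038462.
d = −0.5·ln(0.807692) − 0.25·ln(0.923076) = −0.5·(-0.213574) − 0.25·(-0.080044) = 0.1268.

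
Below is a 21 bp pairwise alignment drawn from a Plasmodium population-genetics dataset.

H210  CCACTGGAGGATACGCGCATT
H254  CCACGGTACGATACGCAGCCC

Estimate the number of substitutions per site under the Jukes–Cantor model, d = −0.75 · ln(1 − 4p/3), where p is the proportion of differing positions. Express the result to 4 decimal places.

Differing sites — 5:T/G; 7:G/T; 9:G/C; 17:G/A; 18:C/G; 19:A/C; 20:T/C; 21:T/C.
p = 8/21 = 0.380952.
d = −0.75 · ln(1 − (4/3)·0.380952) = −0.75 · ln(0.492064) = −0.75 · (-0.709146) = 0.5319.

0.5319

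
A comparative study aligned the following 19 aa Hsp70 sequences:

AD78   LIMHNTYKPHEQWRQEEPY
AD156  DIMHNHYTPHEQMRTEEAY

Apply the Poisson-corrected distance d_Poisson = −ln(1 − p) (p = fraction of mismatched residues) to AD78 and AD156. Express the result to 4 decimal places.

Mismatches occur at site 1 (L↔D), site 6 (T↔H), site 8 (K↔T), site 13 (W↔M), site 15 (Q↔T), site 18 (P↔A).
p = 6/19 = 0.315789.
d = −ln(1 − 0.315789) = −ln(0.684211) = 0.3795.

0.3795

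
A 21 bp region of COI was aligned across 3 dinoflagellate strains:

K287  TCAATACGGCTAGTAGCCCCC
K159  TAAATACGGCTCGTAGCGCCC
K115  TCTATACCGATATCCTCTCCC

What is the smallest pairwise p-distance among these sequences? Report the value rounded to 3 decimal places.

0.143

Pairwise Hamming distances:
  K287 vs K159: 3
  K287 vs K115: 8
  K159 vs K115: 10
The smallest is 3 mismatches, between K287 and K159; p = 3/21 = 0.143.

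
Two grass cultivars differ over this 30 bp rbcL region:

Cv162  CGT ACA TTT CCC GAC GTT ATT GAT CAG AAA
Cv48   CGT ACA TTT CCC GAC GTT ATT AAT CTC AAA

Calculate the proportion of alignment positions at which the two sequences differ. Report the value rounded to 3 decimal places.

0.100

The sequences differ at positions 22 (G/A), 26 (A/T), 27 (G/C).
There are 3 differences over 30 sites, so p = 3/30 = 0.100.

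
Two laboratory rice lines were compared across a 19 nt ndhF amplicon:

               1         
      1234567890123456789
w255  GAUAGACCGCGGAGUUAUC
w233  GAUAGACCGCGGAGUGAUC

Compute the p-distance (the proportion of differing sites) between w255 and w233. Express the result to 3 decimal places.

0.053

A single mismatch occurs at site 16 (U→G).
There are 1 differences over 19 sites, so p = 1/19 = 0.053.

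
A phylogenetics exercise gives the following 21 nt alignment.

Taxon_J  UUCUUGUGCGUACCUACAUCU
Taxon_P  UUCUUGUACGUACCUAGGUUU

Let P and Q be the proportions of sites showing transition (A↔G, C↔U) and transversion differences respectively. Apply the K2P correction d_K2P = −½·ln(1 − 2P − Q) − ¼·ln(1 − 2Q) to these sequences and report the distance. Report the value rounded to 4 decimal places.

0.2278

Differing sites — 8:G/A (Ti); 17:C/G (Tv); 18:A/G (Ti); 20:C/U (Ti).
Of the 4 differences, 3 transitions and 1 transversion over 21 sites: P = 3/21 = 0.142857, Q = 1/21 = 0.047619.
d = −0.5·ln(0.666667) − 0.25·ln(0.904762) = −0.5·(-0.405465) − 0.25·(-0.100083) = 0.2278.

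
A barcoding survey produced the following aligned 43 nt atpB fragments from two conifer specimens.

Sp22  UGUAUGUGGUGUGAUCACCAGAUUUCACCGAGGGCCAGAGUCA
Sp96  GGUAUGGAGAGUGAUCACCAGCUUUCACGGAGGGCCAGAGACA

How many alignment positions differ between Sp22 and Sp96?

7

Differing sites — 1:U/G; 7:U/G; 8:G/A; 10:U/A; 22:A/C; 29:C/G; 41:U/A.
That gives 7 mismatches out of 43 aligned sites, so the Hamming distance is 7.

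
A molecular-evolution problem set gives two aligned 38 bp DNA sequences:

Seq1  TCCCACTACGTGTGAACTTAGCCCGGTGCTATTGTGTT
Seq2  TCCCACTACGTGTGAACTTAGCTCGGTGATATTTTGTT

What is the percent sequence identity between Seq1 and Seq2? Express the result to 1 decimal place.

The sequences differ at positions 23 (C/T), 29 (C/A), 34 (G/T).
35 of the 38 sites match, so the percent identity is 35/38 × 100 = 92.1%.

92.1%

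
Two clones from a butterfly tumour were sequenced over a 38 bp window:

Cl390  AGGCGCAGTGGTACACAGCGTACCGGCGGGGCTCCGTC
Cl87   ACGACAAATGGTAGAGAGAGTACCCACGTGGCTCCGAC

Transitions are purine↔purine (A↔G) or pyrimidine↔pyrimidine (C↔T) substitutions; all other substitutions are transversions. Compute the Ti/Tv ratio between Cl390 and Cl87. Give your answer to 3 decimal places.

The sequences differ at positions 2 (G/C, transversion), 4 (C/A, transversion), 5 (G/C, transversion), 6 (C/A, transversion), 8 (G/A, transition), 14 (C/G, transversion), 16 (C/G, transversion), 19 (C/A, transversion), 25 (G/C, transversion), 26 (G/A, transition), 29 (G/T, transversion), 37 (T/A, transversion).
Of the 12 differences, 2 transitions and 10 transversions, so Ti/Tv = 2/10 = 0.200.

0.200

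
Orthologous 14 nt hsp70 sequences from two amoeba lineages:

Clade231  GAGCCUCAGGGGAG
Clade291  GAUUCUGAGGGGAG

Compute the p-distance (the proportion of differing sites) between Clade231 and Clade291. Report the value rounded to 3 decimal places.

0.214

Differing sites — 3:G/U; 4:C/U; 7:C/G.
There are 3 differences over 14 sites, so p = 3/14 = 0.214.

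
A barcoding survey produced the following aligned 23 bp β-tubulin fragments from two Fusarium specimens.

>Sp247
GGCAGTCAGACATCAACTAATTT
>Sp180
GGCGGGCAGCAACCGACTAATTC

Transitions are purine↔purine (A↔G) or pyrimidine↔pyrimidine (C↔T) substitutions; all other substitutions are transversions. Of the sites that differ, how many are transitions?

4

Differing sites — 4:A/G (Ti); 6:T/G (Tv); 10:A/C (Tv); 11:C/A (Tv); 13:T/C (Ti); 15:A/G (Ti); 23:T/C (Ti).
Of the 7 differences, 4 transitions and 3 transversions, so the answer is 4.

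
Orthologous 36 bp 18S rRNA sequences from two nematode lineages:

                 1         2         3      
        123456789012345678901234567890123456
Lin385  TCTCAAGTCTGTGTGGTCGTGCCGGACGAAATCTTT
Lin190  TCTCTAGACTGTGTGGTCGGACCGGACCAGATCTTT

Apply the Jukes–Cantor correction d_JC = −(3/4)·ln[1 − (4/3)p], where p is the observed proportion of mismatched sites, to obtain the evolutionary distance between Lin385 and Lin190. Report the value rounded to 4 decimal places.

Mismatches occur at site 5 (A↔T), site 8 (T↔A), site 20 (T↔G), site 21 (G↔A), site 28 (G↔C), site 30 (A↔G).
p = 6/36 = 0.166667.
d = −0.75 · ln(1 − (4/3)·0.166667) = −0.75 · ln(0.777777) = −0.75 · (-0.251315) = 0.1885.

0.1885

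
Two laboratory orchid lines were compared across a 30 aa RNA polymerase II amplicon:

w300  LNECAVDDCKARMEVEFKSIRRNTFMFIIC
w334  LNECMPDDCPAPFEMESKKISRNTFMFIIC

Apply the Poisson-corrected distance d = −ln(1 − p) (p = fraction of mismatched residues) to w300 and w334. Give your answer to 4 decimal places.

Differing sites — 5:A/M; 6:V/P; 10:K/P; 12:R/P; 13:M/F; 15:V/M; 17:F/S; 19:S/K; 21:R/S.
p = 9/30 = 0.300000.
d = −ln(1 − 0.300000) = −ln(0.700000) = 0.3567.

0.3567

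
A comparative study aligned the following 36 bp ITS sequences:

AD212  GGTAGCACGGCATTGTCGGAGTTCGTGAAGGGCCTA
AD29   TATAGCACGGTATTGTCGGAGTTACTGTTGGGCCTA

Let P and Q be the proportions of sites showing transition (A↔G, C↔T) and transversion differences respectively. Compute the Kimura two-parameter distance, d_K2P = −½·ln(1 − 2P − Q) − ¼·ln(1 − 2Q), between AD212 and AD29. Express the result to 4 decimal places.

Mismatches occur at site 1 (G↔T, transversion), site 2 (G↔A, transition), site 11 (C↔T, transition), site 24 (C↔A, transversion), site 25 (G↔C, transversion), site 28 (A↔T, transversion), site 29 (A↔T, transversion).
Of the 7 differences, 2 transitions and 5 transversions over 36 sites: P = 2/36 = 0.055556, Q = 5/36 = 0.138889.
d = −0.5·ln(0.749999) − 0.25·ln(0.722222) = −0.5·(-0.287683) − 0.25·(-0.325423) = 0.2252.

0.2252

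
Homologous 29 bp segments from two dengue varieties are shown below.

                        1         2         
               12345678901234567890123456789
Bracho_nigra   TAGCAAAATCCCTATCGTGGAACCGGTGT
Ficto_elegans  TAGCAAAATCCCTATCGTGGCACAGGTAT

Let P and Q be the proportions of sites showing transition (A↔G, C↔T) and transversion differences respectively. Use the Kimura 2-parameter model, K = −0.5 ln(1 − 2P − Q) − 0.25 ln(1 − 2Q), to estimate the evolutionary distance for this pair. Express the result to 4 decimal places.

0.1113

The sequences differ at positions 21 (A/C, transversion), 24 (C/A, transversion), 28 (G/A, transition).
Of the 3 differences, 1 transition and 2 transversions over 29 sites: P = 1/29 = 0.034483, Q = 2/29 = 0.068966.
d = −0.5·ln(0.862068) − 0.25·ln(0.862068) = −0.5·(-0.148421) − 0.25·(-0.148421) = 0.1113.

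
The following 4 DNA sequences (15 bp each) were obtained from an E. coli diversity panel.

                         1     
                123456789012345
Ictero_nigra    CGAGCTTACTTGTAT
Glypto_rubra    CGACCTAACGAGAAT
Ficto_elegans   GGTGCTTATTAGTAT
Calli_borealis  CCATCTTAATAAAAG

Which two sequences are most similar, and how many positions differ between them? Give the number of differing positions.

4

Pairwise Hamming distances:
  Ictero_nigra vs Glypto_rubra: 5
  Ictero_nigra vs Ficto_elegans: 4
  Ictero_nigra vs Calli_borealis: 7
  Glypto_rubra vs Ficto_elegans: 7
  Glypto_rubra vs Calli_borealis: 7
  Ficto_elegans vs Calli_borealis: 8
The smallest is 4, between Ictero_nigra and Ficto_elegans.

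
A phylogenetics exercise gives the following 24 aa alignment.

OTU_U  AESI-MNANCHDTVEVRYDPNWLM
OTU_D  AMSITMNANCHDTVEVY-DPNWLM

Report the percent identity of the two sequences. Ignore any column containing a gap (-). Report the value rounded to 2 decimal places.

Excluding the 2 gap columns leaves 22 comparable sites.
The sequences differ at positions 2 (E/M), 17 (R/Y).
20 of the 22 comparable sites match, so the percent identity is 20/22 × 100 = 90.91%.

90.91%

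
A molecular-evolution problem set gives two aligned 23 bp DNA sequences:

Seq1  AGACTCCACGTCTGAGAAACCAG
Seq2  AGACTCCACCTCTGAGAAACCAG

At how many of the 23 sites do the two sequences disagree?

A single mismatch occurs at site 10 (G↔C).
That gives 1 mismatch out of 23 aligned sites, so the Hamming distance is 1.

1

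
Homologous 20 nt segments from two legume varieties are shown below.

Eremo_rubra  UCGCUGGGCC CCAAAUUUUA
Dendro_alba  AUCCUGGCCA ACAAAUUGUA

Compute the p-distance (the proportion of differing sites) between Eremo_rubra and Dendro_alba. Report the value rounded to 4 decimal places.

Mismatches occur at site 1 (U↔A), site 2 (C↔U), site 3 (G↔C), site 8 (G↔C), site 10 (C↔A), site 11 (C↔A), site 18 (U↔G).
There are 7 differences over 20 sites, so p = 7/20 = 0.3500.

0.3500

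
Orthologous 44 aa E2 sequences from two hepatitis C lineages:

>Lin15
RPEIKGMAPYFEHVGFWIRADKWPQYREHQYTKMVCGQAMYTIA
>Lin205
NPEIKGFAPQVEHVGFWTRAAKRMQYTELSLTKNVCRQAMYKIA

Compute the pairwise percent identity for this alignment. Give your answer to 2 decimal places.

65.91%

Mismatches occur at site 1 (R/N), site 7 (M/F), site 10 (Y/Q), site 11 (F/V), site 18 (I/T), site 21 (D/A), site 23 (W/R), site 24 (P/M), site 27 (R/T), site 29 (H/L), site 30 (Q/S), site 31 (Y/L), site 34 (M/N), site 37 (G/R), site 42 (T/K).
29 of the 44 sites match, so the percent identity is 29/44 × 100 = 65.91%.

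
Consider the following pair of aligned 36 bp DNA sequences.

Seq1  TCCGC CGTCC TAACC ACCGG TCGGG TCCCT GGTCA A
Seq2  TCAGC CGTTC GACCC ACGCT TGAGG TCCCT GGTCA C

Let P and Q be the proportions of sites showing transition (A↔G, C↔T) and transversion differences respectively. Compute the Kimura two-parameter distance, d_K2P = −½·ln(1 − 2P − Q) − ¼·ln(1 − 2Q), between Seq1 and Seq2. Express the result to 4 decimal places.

The sequences differ at positions 3 (C/A, transversion), 9 (C/T, transition), 11 (T/G, transversion), 13 (A/C, transversion), 18 (C/G, transversion), 19 (G/C, transversion), 20 (G/T, transversion), 22 (C/G, transversion), 23 (G/A, transition), 36 (A/C, transversion).
Of the 10 differences, 2 transitions and 8 transversions over 36 sites: P = 2/36 = 0.055556, Q = 8/36 = 0.222222.
d = −0.5·ln(0.666666) − 0.25·ln(0.555556) = −0.5·(-0.405466) − 0.25·(-0.587786) = 0.3497.

0.3497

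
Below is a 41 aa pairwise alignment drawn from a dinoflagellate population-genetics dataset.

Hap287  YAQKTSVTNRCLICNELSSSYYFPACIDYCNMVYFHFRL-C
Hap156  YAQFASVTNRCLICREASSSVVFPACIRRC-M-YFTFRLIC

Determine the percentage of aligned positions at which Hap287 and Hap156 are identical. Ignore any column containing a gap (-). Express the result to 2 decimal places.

76.32%

Excluding the 3 gap columns leaves 38 comparable sites.
Differing sites — 4:K/F; 5:T/A; 15:N/R; 17:L/A; 21:Y/V; 22:Y/V; 28:D/R; 29:Y/R; 36:H/T.
29 of the 38 comparable sites match, so the percent identity is 29/38 × 100 = 76.32%.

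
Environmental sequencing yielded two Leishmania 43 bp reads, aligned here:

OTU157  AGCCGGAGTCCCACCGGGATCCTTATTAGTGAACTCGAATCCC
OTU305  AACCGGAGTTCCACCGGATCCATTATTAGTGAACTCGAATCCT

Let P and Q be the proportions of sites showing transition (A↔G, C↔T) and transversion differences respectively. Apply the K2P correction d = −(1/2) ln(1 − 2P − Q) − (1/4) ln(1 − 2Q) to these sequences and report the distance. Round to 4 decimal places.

0.1880

Differing sites — 2:G/A (Ti); 10:C/T (Ti); 18:G/A (Ti); 19:A/T (Tv); 20:T/C (Ti); 22:C/A (Tv); 43:C/T (Ti).
Of the 7 differences, 5 transitions and 2 transversions over 43 sites: P = 5/43 = 0.116279, Q = 2/43 = 0.046512.
d = −0.5·ln(0.720930) − 0.25·ln(0.906976) = −0.5·(-0.327213) − 0.25·(-0.097639) = 0.1880.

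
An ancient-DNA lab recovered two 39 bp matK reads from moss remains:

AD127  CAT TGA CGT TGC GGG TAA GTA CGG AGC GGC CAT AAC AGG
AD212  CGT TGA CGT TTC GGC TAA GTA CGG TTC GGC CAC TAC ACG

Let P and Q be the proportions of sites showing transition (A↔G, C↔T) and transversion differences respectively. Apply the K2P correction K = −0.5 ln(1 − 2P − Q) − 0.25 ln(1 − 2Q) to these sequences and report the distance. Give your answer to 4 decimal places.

The sequences differ at positions 2 (A/G, transition), 11 (G/T, transversion), 15 (G/C, transversion), 25 (A/T, transversion), 26 (G/T, transversion), 33 (T/C, transition), 34 (A/T, transversion), 38 (G/C, transversion).
Of the 8 differences, 2 transitions and 6 transversions over 39 sites: P = 2/39 = 0.051282, Q = 6/39 = 0.153846.
d = −0.5·ln(0.743590) − 0.25·ln(0.692308) = −0.5·(-0.296265) − 0.25·(-0.367724) = 0.2401.

0.2401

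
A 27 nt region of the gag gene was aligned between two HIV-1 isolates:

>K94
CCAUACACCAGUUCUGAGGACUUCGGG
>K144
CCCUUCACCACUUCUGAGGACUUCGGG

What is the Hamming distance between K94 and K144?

Differing sites — 3:A/C; 5:A/U; 11:G/C.
That gives 3 mismatches out of 27 aligned sites, so the Hamming distance is 3.

3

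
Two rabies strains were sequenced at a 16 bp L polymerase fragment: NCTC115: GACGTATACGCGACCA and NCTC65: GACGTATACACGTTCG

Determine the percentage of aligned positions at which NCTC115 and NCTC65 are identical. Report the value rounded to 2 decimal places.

Mismatches occur at site 10 (G/A), site 13 (A/T), site 14 (C/T), site 16 (A/G).
12 of the 16 sites match, so the percent identity is 12/16 × 100 = 75.00%.

75.00%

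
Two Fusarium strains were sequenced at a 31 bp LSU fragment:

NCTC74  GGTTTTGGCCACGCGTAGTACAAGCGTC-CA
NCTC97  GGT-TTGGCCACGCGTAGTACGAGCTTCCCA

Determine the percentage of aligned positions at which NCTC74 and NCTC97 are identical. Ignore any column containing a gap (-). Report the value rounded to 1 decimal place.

93.1%

Excluding the 2 gap columns leaves 29 comparable sites.
The sequences differ at positions 22 (A/G), 26 (G/T).
27 of the 29 comparable sites match, so the percent identity is 27/29 × 100 = 93.1%.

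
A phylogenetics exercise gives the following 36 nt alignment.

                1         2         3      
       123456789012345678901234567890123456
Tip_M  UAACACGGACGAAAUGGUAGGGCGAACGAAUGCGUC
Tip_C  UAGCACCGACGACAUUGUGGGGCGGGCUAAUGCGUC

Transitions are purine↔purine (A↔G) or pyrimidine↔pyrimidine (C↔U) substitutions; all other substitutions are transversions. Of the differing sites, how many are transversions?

4

Mismatches occur at site 3 (A/G, transition), site 7 (G/C, transversion), site 13 (A/C, transversion), site 16 (G/U, transversion), site 19 (A/G, transition), site 25 (A/G, transition), site 26 (A/G, transition), site 28 (G/U, transversion).
Of the 8 differences, 4 transitions and 4 transversions, so the answer is 4.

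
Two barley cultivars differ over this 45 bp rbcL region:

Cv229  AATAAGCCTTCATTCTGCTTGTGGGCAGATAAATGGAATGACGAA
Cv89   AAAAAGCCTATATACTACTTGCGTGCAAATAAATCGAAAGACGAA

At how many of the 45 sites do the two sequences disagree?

10

The sequences differ at positions 3 (T/A), 10 (T/A), 11 (C/T), 14 (T/A), 17 (G/A), 22 (T/C), 24 (G/T), 28 (G/A), 35 (G/C), 39 (T/A).
That gives 10 mismatches out of 45 aligned sites, so the Hamming distance is 10.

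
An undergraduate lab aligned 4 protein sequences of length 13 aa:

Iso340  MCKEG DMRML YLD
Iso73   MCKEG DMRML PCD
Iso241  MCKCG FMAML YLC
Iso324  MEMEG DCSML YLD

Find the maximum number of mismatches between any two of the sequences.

7

Pairwise Hamming distances:
  Iso340 vs Iso73: 2
  Iso340 vs Iso241: 4
  Iso340 vs Iso324: 4
  Iso73 vs Iso241: 6
  Iso73 vs Iso324: 6
  Iso241 vs Iso324: 7
The largest is 7, between Iso241 and Iso324.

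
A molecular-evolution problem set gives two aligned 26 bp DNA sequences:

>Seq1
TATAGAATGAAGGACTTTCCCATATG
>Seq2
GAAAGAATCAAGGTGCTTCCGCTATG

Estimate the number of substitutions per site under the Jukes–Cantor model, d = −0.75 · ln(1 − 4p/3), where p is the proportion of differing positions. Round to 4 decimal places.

Differing sites — 1:T/G; 3:T/A; 9:G/C; 14:A/T; 15:C/G; 16:T/C; 21:C/G; 22:A/C.
p = 8/26 = 0.307692.
d = −0.75 · ln(1 − (4/3)·0.307692) = −0.75 · ln(0.589744) = −0.75 · (-0.528067) = 0.3961.

0.3961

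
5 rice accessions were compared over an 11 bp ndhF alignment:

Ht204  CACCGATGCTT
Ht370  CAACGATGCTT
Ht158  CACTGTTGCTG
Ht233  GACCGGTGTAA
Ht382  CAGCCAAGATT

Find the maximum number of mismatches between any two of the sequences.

8

Pairwise Hamming distances:
  Ht204 vs Ht370: 1
  Ht204 vs Ht158: 3
  Ht204 vs Ht233: 5
  Ht204 vs Ht382: 4
  Ht370 vs Ht158: 4
  Ht370 vs Ht233: 6
  Ht370 vs Ht382: 4
  Ht158 vs Ht233: 6
  Ht158 vs Ht382: 7
  Ht233 vs Ht382: 8
The largest is 8, between Ht233 and Ht382.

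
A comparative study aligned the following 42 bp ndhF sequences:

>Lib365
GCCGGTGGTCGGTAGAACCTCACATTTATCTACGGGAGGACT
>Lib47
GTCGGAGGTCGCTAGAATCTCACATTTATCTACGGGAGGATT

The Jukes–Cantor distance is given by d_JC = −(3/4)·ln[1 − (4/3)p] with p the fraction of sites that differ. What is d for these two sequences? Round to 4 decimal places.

0.1296

The sequences differ at positions 2 (C/T), 6 (T/A), 12 (G/C), 18 (C/T), 41 (C/T).
p = 5/42 = 0.119048.
d = −0.75 · ln(1 − (4/3)·0.119048) = −0.75 · ln(0.841269) = −0.75 · (-0.172844) = 0.1296.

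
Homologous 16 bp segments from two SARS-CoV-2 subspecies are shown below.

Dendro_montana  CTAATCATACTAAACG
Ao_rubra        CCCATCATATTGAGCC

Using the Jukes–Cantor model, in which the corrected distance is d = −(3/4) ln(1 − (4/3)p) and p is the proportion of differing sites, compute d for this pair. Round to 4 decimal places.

0.5199

Differing sites — 2:T/C; 3:A/C; 10:C/T; 12:A/G; 14:A/G; 16:G/C.
p = 6/16 = 0.375000.
d = −0.75 · ln(1 − (4/3)·0.375000) = −0.75 · ln(0.500000) = −0.75 · (-0.693147) = 0.5199.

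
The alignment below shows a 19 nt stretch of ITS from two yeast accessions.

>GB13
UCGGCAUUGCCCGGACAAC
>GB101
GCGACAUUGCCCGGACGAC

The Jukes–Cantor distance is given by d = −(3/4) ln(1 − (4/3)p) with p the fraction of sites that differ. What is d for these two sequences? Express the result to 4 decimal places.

0.1773

Mismatches occur at site 1 (U→G), site 4 (G→A), site 17 (A→G).
p = 3/19 = 0.157895.
d = −0.75 · ln(1 − (4/3)·0.157895) = −0.75 · ln(0.789473) = −0.75 · (-0.236390) = 0.1773.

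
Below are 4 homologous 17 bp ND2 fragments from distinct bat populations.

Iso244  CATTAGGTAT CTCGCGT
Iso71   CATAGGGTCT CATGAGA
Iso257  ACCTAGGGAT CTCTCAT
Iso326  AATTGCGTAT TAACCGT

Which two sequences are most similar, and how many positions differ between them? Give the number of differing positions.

6

Pairwise Hamming distances:
  Iso244 vs Iso71: 7
  Iso244 vs Iso257: 6
  Iso244 vs Iso326: 7
  Iso71 vs Iso257: 13
  Iso71 vs Iso326: 9
  Iso257 vs Iso326: 10
The smallest is 6, between Iso244 and Iso257.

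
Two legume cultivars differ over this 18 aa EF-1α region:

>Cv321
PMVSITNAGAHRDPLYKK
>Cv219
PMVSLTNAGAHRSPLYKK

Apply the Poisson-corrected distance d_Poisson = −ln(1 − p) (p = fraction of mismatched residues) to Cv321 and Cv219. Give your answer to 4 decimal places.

0.1178

Mismatches occur at site 5 (I/L), site 13 (D/S).
p = 2/18 = 0.111111.
d = −ln(1 − 0.111111) = −ln(0.888889) = 0.1178.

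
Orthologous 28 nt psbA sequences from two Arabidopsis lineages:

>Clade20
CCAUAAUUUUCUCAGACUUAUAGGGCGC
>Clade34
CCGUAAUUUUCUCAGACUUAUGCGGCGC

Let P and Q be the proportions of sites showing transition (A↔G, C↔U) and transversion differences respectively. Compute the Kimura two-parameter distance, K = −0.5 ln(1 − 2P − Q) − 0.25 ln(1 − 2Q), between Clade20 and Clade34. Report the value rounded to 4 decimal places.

0.1169

Differing sites — 3:A/G (Ti); 22:A/G (Ti); 23:G/C (Tv).
Of the 3 differences, 2 transitions and 1 transversion over 28 sites: P = 2/28 = 0.071429, Q = 1/28 = 0.035714.
d = −0.5·ln(0.821428) − 0.25·ln(0.928572) = −0.5·(-0.196711) − 0.25·(-0.074107) = 0.1169.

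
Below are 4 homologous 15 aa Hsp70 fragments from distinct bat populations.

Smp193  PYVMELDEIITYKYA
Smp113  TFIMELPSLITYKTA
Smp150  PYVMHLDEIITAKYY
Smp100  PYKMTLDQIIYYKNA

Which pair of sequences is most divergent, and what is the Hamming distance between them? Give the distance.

Pairwise Hamming distances:
  Smp193 vs Smp113: 7
  Smp193 vs Smp150: 3
  Smp193 vs Smp100: 5
  Smp113 vs Smp150: 10
  Smp113 vs Smp100: 9
  Smp150 vs Smp100: 7
The largest is 10, between Smp113 and Smp150.

10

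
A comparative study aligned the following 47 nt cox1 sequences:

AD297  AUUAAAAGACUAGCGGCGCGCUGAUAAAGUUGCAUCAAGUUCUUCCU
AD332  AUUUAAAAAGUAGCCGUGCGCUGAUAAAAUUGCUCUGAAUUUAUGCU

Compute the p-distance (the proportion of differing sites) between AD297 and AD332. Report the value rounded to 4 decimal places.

Mismatches occur at site 4 (A↔U), site 8 (G↔A), site 10 (C↔G), site 15 (G↔C), site 17 (C↔U), site 29 (G↔A), site 34 (A↔U), site 35 (U↔C), site 36 (C↔U), site 37 (A↔G), site 39 (G↔A), site 42 (C↔U), site 43 (U↔A), site 45 (C↔G).
There are 14 differences over 47 sites, so p = 14/47 = 0.2979.

0.2979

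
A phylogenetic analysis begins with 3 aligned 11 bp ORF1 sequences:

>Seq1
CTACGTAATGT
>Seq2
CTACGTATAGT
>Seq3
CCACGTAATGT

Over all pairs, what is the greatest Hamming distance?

Pairwise Hamming distances:
  Seq1 vs Seq2: 2
  Seq1 vs Seq3: 1
  Seq2 vs Seq3: 3
The largest is 3, between Seq2 and Seq3.

3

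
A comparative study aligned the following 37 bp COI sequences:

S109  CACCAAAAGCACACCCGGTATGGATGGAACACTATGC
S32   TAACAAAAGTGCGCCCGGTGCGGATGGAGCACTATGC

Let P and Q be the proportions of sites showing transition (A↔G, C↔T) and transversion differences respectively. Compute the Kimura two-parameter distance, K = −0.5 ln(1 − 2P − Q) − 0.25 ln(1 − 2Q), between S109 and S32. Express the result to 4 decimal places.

Differing sites — 1:C/T (Ti); 3:C/A (Tv); 10:C/T (Ti); 11:A/G (Ti); 13:A/G (Ti); 20:A/G (Ti); 21:T/C (Ti); 29:A/G (Ti).
Of the 8 differences, 7 transitions and 1 transversion over 37 sites: P = 7/37 = 0.189189, Q = 1/37 = 0.027027.
d = −0.5·ln(0.594595) − 0.25·ln(0.945946) = −0.5·(-0.519875) − 0.25·(-0.055570) = 0.2738.

0.2738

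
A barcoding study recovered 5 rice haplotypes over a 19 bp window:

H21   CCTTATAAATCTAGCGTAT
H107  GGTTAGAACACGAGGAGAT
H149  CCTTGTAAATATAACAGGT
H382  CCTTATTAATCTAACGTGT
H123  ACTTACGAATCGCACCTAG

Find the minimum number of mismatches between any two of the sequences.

3

Pairwise Hamming distances:
  H21 vs H107: 9
  H21 vs H149: 6
  H21 vs H382: 3
  H21 vs H123: 8
  H107 vs H149: 11
  H107 vs H382: 12
  H107 vs H123: 12
  H149 vs H382: 5
  H149 vs H123: 11
  H382 vs H123: 8
The smallest is 3, between H21 and H382.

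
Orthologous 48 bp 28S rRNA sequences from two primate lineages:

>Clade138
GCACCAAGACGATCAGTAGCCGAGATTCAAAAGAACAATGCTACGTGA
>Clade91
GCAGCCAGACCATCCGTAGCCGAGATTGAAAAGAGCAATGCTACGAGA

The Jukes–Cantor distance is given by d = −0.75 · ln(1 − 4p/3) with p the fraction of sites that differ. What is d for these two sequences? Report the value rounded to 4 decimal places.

0.1622

The sequences differ at positions 4 (C/G), 6 (A/C), 11 (G/C), 15 (A/C), 28 (C/G), 35 (A/G), 46 (T/A).
p = 7/48 = 0.145833.
d = −0.75 · ln(1 − (4/3)·0.145833) = −0.75 · ln(0.805556) = −0.75 · (-0.216223) = 0.1622.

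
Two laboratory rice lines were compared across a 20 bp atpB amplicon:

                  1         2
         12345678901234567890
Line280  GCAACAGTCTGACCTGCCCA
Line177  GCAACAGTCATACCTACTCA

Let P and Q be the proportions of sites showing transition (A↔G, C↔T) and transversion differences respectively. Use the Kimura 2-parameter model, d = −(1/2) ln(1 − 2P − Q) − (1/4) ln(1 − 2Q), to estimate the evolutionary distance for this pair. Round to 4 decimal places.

0.2341

Mismatches occur at site 10 (T↔A, transversion), site 11 (G↔T, transversion), site 16 (G↔A, transition), site 18 (C↔T, transition).
Of the 4 differences, 2 transitions and 2 transversions over 20 sites: P = 2/20 = 0.100000, Q = 2/20 = 0.100000.
d = −0.5·ln(0.700000) − 0.25·ln(0.800000) = −0.5·(-0.356675) − 0.25·(-0.223144) = 0.2341.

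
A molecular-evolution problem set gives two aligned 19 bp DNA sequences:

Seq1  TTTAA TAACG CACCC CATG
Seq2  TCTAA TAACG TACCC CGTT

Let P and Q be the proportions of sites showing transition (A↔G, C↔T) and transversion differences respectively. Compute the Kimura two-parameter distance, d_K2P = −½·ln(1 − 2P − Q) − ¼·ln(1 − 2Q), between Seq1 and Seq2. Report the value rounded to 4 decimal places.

The sequences differ at positions 2 (T/C, transition), 11 (C/T, transition), 17 (A/G, transition), 19 (G/T, transversion).
Of the 4 differences, 3 transitions and 1 transversion over 19 sites: P = 3/19 = 0.157895, Q = 1/19 = 0.052632.
d = −0.5·ln(0.631578) − 0.25·ln(0.894736) = −0.5·(-0.459534) − 0.25·(-0.111227) = 0.2576.

0.2576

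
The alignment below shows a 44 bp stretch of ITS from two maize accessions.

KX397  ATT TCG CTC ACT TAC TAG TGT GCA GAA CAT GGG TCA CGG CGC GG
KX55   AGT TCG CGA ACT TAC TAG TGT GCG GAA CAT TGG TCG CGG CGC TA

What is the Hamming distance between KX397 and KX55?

8

Differing sites — 2:T/G; 8:T/G; 9:C/A; 24:A/G; 31:G/T; 36:A/G; 43:G/T; 44:G/A.
That gives 8 mismatches out of 44 aligned sites, so the Hamming distance is 8.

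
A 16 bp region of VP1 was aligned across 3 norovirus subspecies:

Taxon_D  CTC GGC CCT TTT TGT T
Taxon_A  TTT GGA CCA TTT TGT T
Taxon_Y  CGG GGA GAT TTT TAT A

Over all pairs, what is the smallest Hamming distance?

4

Pairwise Hamming distances:
  Taxon_D vs Taxon_A: 4
  Taxon_D vs Taxon_Y: 7
  Taxon_A vs Taxon_Y: 8
The smallest is 4, between Taxon_D and Taxon_A.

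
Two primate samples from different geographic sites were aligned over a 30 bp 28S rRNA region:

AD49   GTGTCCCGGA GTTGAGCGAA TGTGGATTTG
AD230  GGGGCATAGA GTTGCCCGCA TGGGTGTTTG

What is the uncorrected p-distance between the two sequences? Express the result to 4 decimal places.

0.3667

Mismatches occur at site 2 (T→G), site 4 (T→G), site 6 (C→A), site 7 (C→T), site 8 (G→A), site 15 (A→C), site 16 (G→C), site 19 (A→C), site 23 (T→G), site 25 (G→T), site 26 (A→G).
There are 11 differences over 30 sites, so p = 11/30 = 0.3667.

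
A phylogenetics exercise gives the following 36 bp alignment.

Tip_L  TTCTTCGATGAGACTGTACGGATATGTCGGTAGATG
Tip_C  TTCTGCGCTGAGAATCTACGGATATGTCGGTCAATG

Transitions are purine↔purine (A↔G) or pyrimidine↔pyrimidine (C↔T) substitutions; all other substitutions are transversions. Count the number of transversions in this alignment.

Mismatches occur at site 5 (T→G, transversion), site 8 (A→C, transversion), site 14 (C→A, transversion), site 16 (G→C, transversion), site 32 (A→C, transversion), site 33 (G→A, transition).
Of the 6 differences, 1 transition and 5 transversions, so the answer is 5.

5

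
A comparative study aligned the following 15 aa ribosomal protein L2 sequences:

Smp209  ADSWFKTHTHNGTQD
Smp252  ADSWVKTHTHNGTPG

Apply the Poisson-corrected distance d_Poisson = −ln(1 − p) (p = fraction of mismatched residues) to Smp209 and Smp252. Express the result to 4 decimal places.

The sequences differ at positions 5 (F/V), 14 (Q/P), 15 (D/G).
p = 3/15 = 0.200000.
d = −ln(1 − 0.200000) = −ln(0.800000) = 0.2231.

0.2231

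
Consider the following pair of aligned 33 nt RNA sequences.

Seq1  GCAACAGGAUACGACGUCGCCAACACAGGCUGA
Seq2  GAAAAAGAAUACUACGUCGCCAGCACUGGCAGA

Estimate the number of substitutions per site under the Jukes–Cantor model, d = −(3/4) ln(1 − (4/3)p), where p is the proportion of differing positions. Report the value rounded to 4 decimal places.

Mismatches occur at site 2 (C→A), site 5 (C→A), site 8 (G→A), site 13 (G→U), site 23 (A→G), site 27 (A→U), site 31 (U→A).
p = 7/33 = 0.212121.
d = −0.75 · ln(1 − (4/3)·0.212121) = −0.75 · ln(0.717172) = −0.75 · (-0.332440) = 0.2493.

0.2493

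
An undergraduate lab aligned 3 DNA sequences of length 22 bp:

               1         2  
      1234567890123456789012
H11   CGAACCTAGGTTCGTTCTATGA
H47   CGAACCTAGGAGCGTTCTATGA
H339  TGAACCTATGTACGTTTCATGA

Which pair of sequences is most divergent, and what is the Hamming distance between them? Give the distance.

6

Pairwise Hamming distances:
  H11 vs H47: 2
  H11 vs H339: 5
  H47 vs H339: 6
The largest is 6, between H47 and H339.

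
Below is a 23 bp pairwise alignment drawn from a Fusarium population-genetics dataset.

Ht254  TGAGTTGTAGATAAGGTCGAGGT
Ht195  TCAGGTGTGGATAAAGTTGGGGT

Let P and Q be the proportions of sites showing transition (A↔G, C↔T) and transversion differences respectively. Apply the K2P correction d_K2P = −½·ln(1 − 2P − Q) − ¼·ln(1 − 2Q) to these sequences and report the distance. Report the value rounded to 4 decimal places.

0.3330

Differing sites — 2:G/C (Tv); 5:T/G (Tv); 9:A/G (Ti); 15:G/A (Ti); 18:C/T (Ti); 20:A/G (Ti).
Of the 6 differences, 4 transitions and 2 transversions over 23 sites: P = 4/23 = 0.173913, Q = 2/23 = 0.086957.
d = −0.5·ln(0.565217) − 0.25·ln(0.826086) = −0.5·(-0.570546) − 0.25·(-0.191056) = 0.3330.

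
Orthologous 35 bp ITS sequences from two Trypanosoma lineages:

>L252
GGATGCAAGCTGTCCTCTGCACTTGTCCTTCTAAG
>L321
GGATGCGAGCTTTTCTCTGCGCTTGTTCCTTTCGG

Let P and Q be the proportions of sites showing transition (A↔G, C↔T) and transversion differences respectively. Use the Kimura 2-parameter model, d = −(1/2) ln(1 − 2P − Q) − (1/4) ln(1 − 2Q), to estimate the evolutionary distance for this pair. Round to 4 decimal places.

0.3358

Mismatches occur at site 7 (A/G, transition), site 12 (G/T, transversion), site 14 (C/T, transition), site 21 (A/G, transition), site 27 (C/T, transition), site 29 (T/C, transition), site 31 (C/T, transition), site 33 (A/C, transversion), site 34 (A/G, transition).
Of the 9 differences, 7 transitions and 2 transversions over 35 sites: P = 7/35 = 0.200000, Q = 2/35 = 0.057143.
d = −0.5·ln(0.542857) − 0.25·ln(0.885714) = −0.5·(-0.610909) − 0.25·(-0.121361) = 0.3358.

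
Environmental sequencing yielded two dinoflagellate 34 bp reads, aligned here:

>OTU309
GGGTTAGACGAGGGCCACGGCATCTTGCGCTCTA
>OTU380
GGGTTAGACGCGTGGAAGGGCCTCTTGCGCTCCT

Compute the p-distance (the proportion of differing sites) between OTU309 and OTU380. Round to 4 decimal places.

0.2353

Mismatches occur at site 11 (A→C), site 13 (G→T), site 15 (C→G), site 16 (C→A), site 18 (C→G), site 22 (A→C), site 33 (T→C), site 34 (A→T).
There are 8 differences over 34 sites, so p = 8/34 = 0.2353.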